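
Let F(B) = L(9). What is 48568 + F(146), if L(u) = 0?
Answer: 48568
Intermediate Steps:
F(B) = 0
48568 + F(146) = 48568 + 0 = 48568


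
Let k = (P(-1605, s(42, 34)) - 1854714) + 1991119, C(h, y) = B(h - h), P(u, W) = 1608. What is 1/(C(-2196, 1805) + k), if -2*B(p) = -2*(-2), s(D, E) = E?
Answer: 1/138011 ≈ 7.2458e-6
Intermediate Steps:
B(p) = -2 (B(p) = -(-1)*(-2) = -½*4 = -2)
C(h, y) = -2
k = 138013 (k = (1608 - 1854714) + 1991119 = -1853106 + 1991119 = 138013)
1/(C(-2196, 1805) + k) = 1/(-2 + 138013) = 1/138011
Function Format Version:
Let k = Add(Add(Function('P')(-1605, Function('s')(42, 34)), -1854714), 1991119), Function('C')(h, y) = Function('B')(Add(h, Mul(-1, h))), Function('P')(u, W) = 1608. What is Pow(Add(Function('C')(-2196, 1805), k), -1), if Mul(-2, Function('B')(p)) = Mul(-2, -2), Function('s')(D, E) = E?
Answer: Rational(1, 138011) ≈ 7.2458e-6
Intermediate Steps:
Function('B')(p) = -2 (Function('B')(p) = Mul(Rational(-1, 2), Mul(-2, -2)) = Mul(Rational(-1, 2), 4) = -2)
Function('C')(h, y) = -2
k = 138013 (k = Add(Add(1608, -1854714), 1991119) = Add(-1853106, 1991119) = 138013)
Pow(Add(Function('C')(-2196, 1805), k), -1) = Pow(Add(-2, 138013), -1) = Pow(138011, -1) = Rational(1, 138011)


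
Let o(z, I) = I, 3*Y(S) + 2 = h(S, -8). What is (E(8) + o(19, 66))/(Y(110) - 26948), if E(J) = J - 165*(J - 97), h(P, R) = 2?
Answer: -14759/26948 ≈ -0.54768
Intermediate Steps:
Y(S) = 0 (Y(S) = -2/3 + (1/3)*2 = -2/3 + 2/3 = 0)
E(J) = 16005 - 164*J (E(J) = J - 165*(-97 + J) = J + (16005 - 165*J) = 16005 - 164*J)
(E(8) + o(19, 66))/(Y(110) - 26948) = ((16005 - 164*8) + 66)/(0 - 26948) = ((16005 - 1312) + 66)/(-26948) = (14693 + 66)*(-1/26948) = 14759*(-1/26948) = -14759/26948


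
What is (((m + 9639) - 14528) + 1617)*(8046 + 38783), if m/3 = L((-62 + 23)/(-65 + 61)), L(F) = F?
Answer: -607418959/4 ≈ -1.5185e+8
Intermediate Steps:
m = 117/4 (m = 3*((-62 + 23)/(-65 + 61)) = 3*(-39/(-4)) = 3*(-39*(-¼)) = 3*(39/4) = 117/4 ≈ 29.250)
(((m + 9639) - 14528) + 1617)*(8046 + 38783) = (((117/4 + 9639) - 14528) + 1617)*(8046 + 38783) = ((38673/4 - 14528) + 1617)*46829 = (-19439/4 + 1617)*46829 = -12971/4*46829 = -607418959/4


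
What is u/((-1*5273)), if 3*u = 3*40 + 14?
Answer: -134/15819 ≈ -0.0084708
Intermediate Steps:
u = 134/3 (u = (3*40 + 14)/3 = (120 + 14)/3 = (1/3)*134 = 134/3 ≈ 44.667)
u/((-1*5273)) = 134/(3*((-1*5273))) = (134/3)/(-5273) = (134/3)*(-1/5273) = -134/15819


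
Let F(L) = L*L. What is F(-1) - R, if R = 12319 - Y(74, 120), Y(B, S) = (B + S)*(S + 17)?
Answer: 14260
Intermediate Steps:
Y(B, S) = (17 + S)*(B + S) (Y(B, S) = (B + S)*(17 + S) = (17 + S)*(B + S))
R = -14259 (R = 12319 - (120**2 + 17*74 + 17*120 + 74*120) = 12319 - (14400 + 1258 + 2040 + 8880) = 12319 - 1*26578 = 12319 - 26578 = -14259)
F(L) = L**2
F(-1) - R = (-1)**2 - 1*(-14259) = 1 + 14259 = 14260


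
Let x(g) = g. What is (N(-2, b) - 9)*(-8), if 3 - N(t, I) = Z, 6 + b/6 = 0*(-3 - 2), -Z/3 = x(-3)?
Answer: 120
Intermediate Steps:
Z = 9 (Z = -3*(-3) = 9)
b = -36 (b = -36 + 6*(0*(-3 - 2)) = -36 + 6*(0*(-5)) = -36 + 6*0 = -36 + 0 = -36)
N(t, I) = -6 (N(t, I) = 3 - 1*9 = 3 - 9 = -6)
(N(-2, b) - 9)*(-8) = (-6 - 9)*(-8) = -15*(-8) = 120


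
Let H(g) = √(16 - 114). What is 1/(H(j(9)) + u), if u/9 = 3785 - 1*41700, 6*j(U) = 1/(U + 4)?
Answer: -341235/116441325323 - 7*I*√2/116441325323 ≈ -2.9305e-6 - 8.5017e-11*I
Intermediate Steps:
j(U) = 1/(6*(4 + U)) (j(U) = 1/(6*(U + 4)) = 1/(6*(4 + U)))
u = -341235 (u = 9*(3785 - 1*41700) = 9*(3785 - 41700) = 9*(-37915) = -341235)
H(g) = 7*I*√2 (H(g) = √(-98) = 7*I*√2)
1/(H(j(9)) + u) = 1/(7*I*√2 - 341235) = 1/(-341235 + 7*I*√2)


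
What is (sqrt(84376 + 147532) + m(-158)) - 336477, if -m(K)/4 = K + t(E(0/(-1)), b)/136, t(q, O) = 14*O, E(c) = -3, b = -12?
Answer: -5709281/17 + 2*sqrt(57977) ≈ -3.3536e+5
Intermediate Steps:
m(K) = 84/17 - 4*K (m(K) = -4*(K + (14*(-12))/136) = -4*(K - 168*1/136) = -4*(K - 21/17) = -4*(-21/17 + K) = 84/17 - 4*K)
(sqrt(84376 + 147532) + m(-158)) - 336477 = (sqrt(84376 + 147532) + (84/17 - 4*(-158))) - 336477 = (sqrt(231908) + (84/17 + 632)) - 336477 = (2*sqrt(57977) + 10828/17) - 336477 = (10828/17 + 2*sqrt(57977)) - 336477 = -5709281/17 + 2*sqrt(57977)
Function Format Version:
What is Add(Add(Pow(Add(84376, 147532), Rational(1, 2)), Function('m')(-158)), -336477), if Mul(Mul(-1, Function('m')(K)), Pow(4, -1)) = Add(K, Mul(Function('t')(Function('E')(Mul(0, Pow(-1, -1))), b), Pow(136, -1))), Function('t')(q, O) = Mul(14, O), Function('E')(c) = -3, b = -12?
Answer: Add(Rational(-5709281, 17), Mul(2, Pow(57977, Rational(1, 2)))) ≈ -3.3536e+5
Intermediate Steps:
Function('m')(K) = Add(Rational(84, 17), Mul(-4, K)) (Function('m')(K) = Mul(-4, Add(K, Mul(Mul(14, -12), Pow(136, -1)))) = Mul(-4, Add(K, Mul(-168, Rational(1, 136)))) = Mul(-4, Add(K, Rational(-21, 17))) = Mul(-4, Add(Rational(-21, 17), K)) = Add(Rational(84, 17), Mul(-4, K)))
Add(Add(Pow(Add(84376, 147532), Rational(1, 2)), Function('m')(-158)), -336477) = Add(Add(Pow(Add(84376, 147532), Rational(1, 2)), Add(Rational(84, 17), Mul(-4, -158))), -336477) = Add(Add(Pow(231908, Rational(1, 2)), Add(Rational(84, 17), 632)), -336477) = Add(Add(Mul(2, Pow(57977, Rational(1, 2))), Rational(10828, 17)), -336477) = Add(Add(Rational(10828, 17), Mul(2, Pow(57977, Rational(1, 2)))), -336477) = Add(Rational(-5709281, 17), Mul(2, Pow(57977, Rational(1, 2))))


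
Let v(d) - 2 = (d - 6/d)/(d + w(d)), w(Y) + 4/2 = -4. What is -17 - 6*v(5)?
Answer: -31/5 ≈ -6.2000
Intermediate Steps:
w(Y) = -6 (w(Y) = -2 - 4 = -6)
v(d) = 2 + (d - 6/d)/(-6 + d) (v(d) = 2 + (d - 6/d)/(d - 6) = 2 + (d - 6/d)/(-6 + d))
-17 - 6*v(5) = -17 - 18*(-2 + 5² - 4*5)/(5*(-6 + 5)) = -17 - 18*(-2 + 25 - 20)/(5*(-1)) = -17 - 18*(-1)*3/5 = -17 - 6*(-9/5) = -17 + 54/5 = -31/5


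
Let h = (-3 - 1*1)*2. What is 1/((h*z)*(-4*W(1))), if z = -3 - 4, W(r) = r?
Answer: -1/224 ≈ -0.0044643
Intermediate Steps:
z = -7
h = -8 (h = (-3 - 1)*2 = -4*2 = -8)
1/((h*z)*(-4*W(1))) = 1/((-8*(-7))*(-4*1)) = 1/(56*(-4)) = 1/(-224) = -1/224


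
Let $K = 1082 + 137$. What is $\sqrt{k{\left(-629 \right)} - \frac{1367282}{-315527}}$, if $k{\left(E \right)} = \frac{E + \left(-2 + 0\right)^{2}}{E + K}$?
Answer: $\frac{\sqrt{4538543939134586}}{37232186} \approx 1.8094$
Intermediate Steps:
$K = 1219$
$k{\left(E \right)} = \frac{4 + E}{1219 + E}$ ($k{\left(E \right)} = \frac{E + \left(-2 + 0\right)^{2}}{E + 1219} = \frac{E + \left(-2\right)^{2}}{1219 + E} = \frac{E + 4}{1219 + E} = \frac{4 + E}{1219 + E}$)
$\sqrt{k{\left(-629 \right)} - \frac{1367282}{-315527}} = \sqrt{\frac{4 - 629}{1219 - 629} - \frac{1367282}{-315527}} = \sqrt{\frac{1}{590} \left(-625\right) - - \frac{1367282}{315527}} = \sqrt{\frac{1}{590} \left(-625\right) + \frac{1367282}{315527}} = \sqrt{- \frac{125}{118} + \frac{1367282}{315527}} = \sqrt{\frac{121898401}{37232186}} = \frac{\sqrt{4538543939134586}}{37232186}$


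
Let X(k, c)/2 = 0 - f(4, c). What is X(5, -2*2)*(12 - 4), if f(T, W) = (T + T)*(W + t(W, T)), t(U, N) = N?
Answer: 0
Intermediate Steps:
f(T, W) = 2*T*(T + W) (f(T, W) = (T + T)*(W + T) = (2*T)*(T + W) = 2*T*(T + W))
X(k, c) = -64 - 16*c (X(k, c) = 2*(0 - 2*4*(4 + c)) = 2*(0 - (32 + 8*c)) = 2*(0 + (-32 - 8*c)) = 2*(-32 - 8*c) = -64 - 16*c)
X(5, -2*2)*(12 - 4) = (-64 - (-32)*2)*(12 - 4) = (-64 - 16*(-4))*8 = (-64 + 64)*8 = 0*8 = 0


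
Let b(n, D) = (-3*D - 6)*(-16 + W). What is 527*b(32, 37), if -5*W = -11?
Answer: 4254471/5 ≈ 8.5089e+5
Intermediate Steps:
W = 11/5 (W = -⅕*(-11) = 11/5 ≈ 2.2000)
b(n, D) = 414/5 + 207*D/5 (b(n, D) = (-3*D - 6)*(-16 + 11/5) = (-6 - 3*D)*(-69/5) = 414/5 + 207*D/5)
527*b(32, 37) = 527*(414/5 + (207/5)*37) = 527*(414/5 + 7659/5) = 527*(8073/5) = 4254471/5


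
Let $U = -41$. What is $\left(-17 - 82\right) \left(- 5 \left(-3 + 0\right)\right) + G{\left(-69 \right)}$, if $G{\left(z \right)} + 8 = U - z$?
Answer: $-1465$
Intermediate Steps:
$G{\left(z \right)} = -49 - z$ ($G{\left(z \right)} = -8 - \left(41 + z\right) = -49 - z$)
$\left(-17 - 82\right) \left(- 5 \left(-3 + 0\right)\right) + G{\left(-69 \right)} = \left(-17 - 82\right) \left(- 5 \left(-3 + 0\right)\right) - -20 = - 99 \left(\left(-5\right) \left(-3\right)\right) + \left(-49 + 69\right) = \left(-99\right) 15 + 20 = -1485 + 20 = -1465$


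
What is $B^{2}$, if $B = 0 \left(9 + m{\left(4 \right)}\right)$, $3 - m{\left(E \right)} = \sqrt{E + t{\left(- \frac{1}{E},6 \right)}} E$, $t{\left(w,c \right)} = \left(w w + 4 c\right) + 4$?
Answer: $0$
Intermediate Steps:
$t{\left(w,c \right)} = 4 + w^{2} + 4 c$ ($t{\left(w,c \right)} = \left(w^{2} + 4 c\right) + 4 = 4 + w^{2} + 4 c$)
$m{\left(E \right)} = 3 - E \sqrt{28 + E + \frac{1}{E^{2}}}$ ($m{\left(E \right)} = 3 - \sqrt{E + \left(4 + \left(- \frac{1}{E}\right)^{2} + 4 \cdot 6\right)} E = 3 - \sqrt{E + \left(4 + \frac{1}{E^{2}} + 24\right)} E = 3 - \sqrt{E + \left(28 + \frac{1}{E^{2}}\right)} E = 3 - \sqrt{28 + E + \frac{1}{E^{2}}} E = 3 - E \sqrt{28 + E + \frac{1}{E^{2}}}$)
$B = 0$ ($B = 0 \left(9 + \left(3 - 4 \sqrt{28 + 4 + \frac{1}{16}}\right)\right) = 0 \left(9 + \left(3 - 4 \sqrt{\frac{513}{16}}\right)\right) = 0 \left(9 + \left(3 - 4 \frac{3 \sqrt{57}}{4}\right)\right) = 0 \left(9 + \left(3 - 3 \sqrt{57}\right)\right) = 0 \left(12 - 3 \sqrt{57}\right) = 0$)
$B^{2} = 0^{2} = 0$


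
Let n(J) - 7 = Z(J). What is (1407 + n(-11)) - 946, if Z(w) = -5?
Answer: 463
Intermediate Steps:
n(J) = 2 (n(J) = 7 - 5 = 2)
(1407 + n(-11)) - 946 = (1407 + 2) - 946 = 1409 - 946 = 463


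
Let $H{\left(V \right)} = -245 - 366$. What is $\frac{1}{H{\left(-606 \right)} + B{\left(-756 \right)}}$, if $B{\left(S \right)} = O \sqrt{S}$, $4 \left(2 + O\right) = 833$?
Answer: $- \frac{2444}{130131409} - \frac{4950 i \sqrt{21}}{130131409} \approx -1.8781 \cdot 10^{-5} - 0.00017431 i$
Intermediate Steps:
$O = \frac{825}{4}$ ($O = -2 + \frac{1}{4} \cdot 833 = -2 + \frac{833}{4} = \frac{825}{4} \approx 206.25$)
$H{\left(V \right)} = -611$ ($H{\left(V \right)} = -245 - 366 = -611$)
$B{\left(S \right)} = \frac{825 \sqrt{S}}{4}$
$\frac{1}{H{\left(-606 \right)} + B{\left(-756 \right)}} = \frac{1}{-611 + \frac{825 \sqrt{-756}}{4}} = \frac{1}{-611 + \frac{825 \cdot 6 i \sqrt{21}}{4}} = \frac{1}{-611 + \frac{2475 i \sqrt{21}}{2}}$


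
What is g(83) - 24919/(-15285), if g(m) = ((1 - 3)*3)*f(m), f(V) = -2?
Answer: 208339/15285 ≈ 13.630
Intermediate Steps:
g(m) = 12 (g(m) = ((1 - 3)*3)*(-2) = -2*3*(-2) = -6*(-2) = 12)
g(83) - 24919/(-15285) = 12 - 24919/(-15285) = 12 - 24919*(-1)/15285 = 12 - 1*(-24919/15285) = 12 + 24919/15285 = 208339/15285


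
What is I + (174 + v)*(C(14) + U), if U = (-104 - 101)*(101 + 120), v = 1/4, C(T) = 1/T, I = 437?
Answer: -442061021/56 ≈ -7.8939e+6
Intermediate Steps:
v = 1/4 ≈ 0.25000
U = -45305 (U = -205*221 = -45305)
I + (174 + v)*(C(14) + U) = 437 + (174 + 1/4)*(1/14 - 45305) = 437 + 697*(1/14 - 45305)/4 = 437 + (697/4)*(-634269/14) = 437 - 442085493/56 = -442061021/56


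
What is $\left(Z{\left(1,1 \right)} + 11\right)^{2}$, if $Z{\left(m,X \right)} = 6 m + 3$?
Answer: $400$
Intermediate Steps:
$Z{\left(m,X \right)} = 3 + 6 m$
$\left(Z{\left(1,1 \right)} + 11\right)^{2} = \left(\left(3 + 6 \cdot 1\right) + 11\right)^{2} = \left(\left(3 + 6\right) + 11\right)^{2} = \left(9 + 11\right)^{2} = 20^{2} = 400$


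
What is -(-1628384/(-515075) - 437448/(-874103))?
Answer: -1648693868152/450228602725 ≈ -3.6619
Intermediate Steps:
-(-1628384/(-515075) - 437448/(-874103)) = -(-1628384*(-1/515075) - 437448*(-1/874103)) = -(1628384/515075 + 437448/874103) = -1*1648693868152/450228602725 = -1648693868152/450228602725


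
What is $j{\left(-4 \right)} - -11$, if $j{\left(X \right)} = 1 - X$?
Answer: $16$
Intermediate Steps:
$j{\left(-4 \right)} - -11 = \left(1 - -4\right) - -11 = \left(1 + 4\right) + 11 = 5 + 11 = 16$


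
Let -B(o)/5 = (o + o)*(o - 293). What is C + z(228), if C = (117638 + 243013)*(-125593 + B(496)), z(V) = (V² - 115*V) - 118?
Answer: -408427494277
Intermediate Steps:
B(o) = -10*o*(-293 + o) (B(o) = -5*(o + o)*(o - 293) = -5*2*o*(-293 + o) = -10*o*(-293 + o))
z(V) = -118 + V² - 115*V
C = -408427519923 (C = (117638 + 243013)*(-125593 + 10*496*(293 - 1*496)) = 360651*(-125593 + 10*496*(293 - 496)) = 360651*(-125593 + 10*496*(-203)) = 360651*(-125593 - 1006880) = 360651*(-1132473) = -408427519923)
C + z(228) = -408427519923 + (-118 + 228² - 115*228) = -408427519923 + (-118 + 51984 - 26220) = -408427519923 + 25646 = -408427494277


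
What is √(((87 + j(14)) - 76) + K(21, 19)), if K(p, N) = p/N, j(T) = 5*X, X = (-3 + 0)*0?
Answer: √4370/19 ≈ 3.4793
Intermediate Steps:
X = 0 (X = -3*0 = 0)
j(T) = 0 (j(T) = 5*0 = 0)
√(((87 + j(14)) - 76) + K(21, 19)) = √(((87 + 0) - 76) + 21/19) = √((87 - 76) + 21*(1/19)) = √(11 + 21/19) = √(230/19) = √4370/19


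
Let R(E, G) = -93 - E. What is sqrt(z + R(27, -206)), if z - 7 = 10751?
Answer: 3*sqrt(1182) ≈ 103.14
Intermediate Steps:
z = 10758 (z = 7 + 10751 = 10758)
sqrt(z + R(27, -206)) = sqrt(10758 + (-93 - 1*27)) = sqrt(10758 + (-93 - 27)) = sqrt(10758 - 120) = sqrt(10638) = 3*sqrt(1182)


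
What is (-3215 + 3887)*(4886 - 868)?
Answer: 2700096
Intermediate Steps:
(-3215 + 3887)*(4886 - 868) = 672*4018 = 2700096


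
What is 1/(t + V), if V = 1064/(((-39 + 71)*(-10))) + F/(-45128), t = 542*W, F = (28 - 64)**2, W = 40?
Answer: 225640/4891118467 ≈ 4.6133e-5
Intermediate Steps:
F = 1296 (F = (-36)**2 = 1296)
t = 21680 (t = 542*40 = 21680)
V = -756733/225640 (V = 1064/(((-39 + 71)*(-10))) + 1296/(-45128) = 1064/((32*(-10))) + 1296*(-1/45128) = 1064/(-320) - 162/5641 = 1064*(-1/320) - 162/5641 = -133/40 - 162/5641 = -756733/225640 ≈ -3.3537)
1/(t + V) = 1/(21680 - 756733/225640) = 1/(4891118467/225640) = 225640/4891118467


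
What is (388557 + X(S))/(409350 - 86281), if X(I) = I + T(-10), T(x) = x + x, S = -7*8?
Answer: 388481/323069 ≈ 1.2025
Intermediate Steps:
S = -56
T(x) = 2*x
X(I) = -20 + I (X(I) = I + 2*(-10) = I - 20 = -20 + I)
(388557 + X(S))/(409350 - 86281) = (388557 + (-20 - 56))/(409350 - 86281) = (388557 - 76)/323069 = 388481*(1/323069) = 388481/323069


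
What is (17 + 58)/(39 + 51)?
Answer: ⅚ ≈ 0.83333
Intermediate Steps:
(17 + 58)/(39 + 51) = 75/90 = (1/90)*75 = ⅚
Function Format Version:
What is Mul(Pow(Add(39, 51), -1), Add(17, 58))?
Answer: Rational(5, 6) ≈ 0.83333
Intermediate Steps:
Mul(Pow(Add(39, 51), -1), Add(17, 58)) = Mul(Pow(90, -1), 75) = Mul(Rational(1, 90), 75) = Rational(5, 6)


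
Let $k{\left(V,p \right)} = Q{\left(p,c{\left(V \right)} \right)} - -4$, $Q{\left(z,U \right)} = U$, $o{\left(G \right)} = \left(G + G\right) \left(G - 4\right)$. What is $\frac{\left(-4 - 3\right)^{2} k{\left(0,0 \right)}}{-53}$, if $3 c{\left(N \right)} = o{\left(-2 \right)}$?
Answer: $- \frac{588}{53} \approx -11.094$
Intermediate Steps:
$o{\left(G \right)} = 2 G \left(-4 + G\right)$
$c{\left(N \right)} = 8$ ($c{\left(N \right)} = \frac{2 \left(-2\right) \left(-4 - 2\right)}{3} = \frac{2 \left(-2\right) \left(-6\right)}{3} = \frac{1}{3} \cdot 24 = 8$)
$k{\left(V,p \right)} = 12$ ($k{\left(V,p \right)} = 8 - -4 = 8 + 4 = 12$)
$\frac{\left(-4 - 3\right)^{2} k{\left(0,0 \right)}}{-53} = \frac{\left(-4 - 3\right)^{2} \cdot 12}{-53} = \left(-7\right)^{2} \cdot 12 \left(- \frac{1}{53}\right) = 49 \cdot 12 \left(- \frac{1}{53}\right) = 588 \left(- \frac{1}{53}\right) = - \frac{588}{53}$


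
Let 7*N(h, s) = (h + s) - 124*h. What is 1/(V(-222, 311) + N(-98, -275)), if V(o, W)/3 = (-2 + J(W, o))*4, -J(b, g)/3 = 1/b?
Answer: 2177/3610769 ≈ 0.00060292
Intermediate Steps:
J(b, g) = -3/b
V(o, W) = -24 - 36/W (V(o, W) = 3*((-2 - 3/W)*4) = 3*(-8 - 12/W) = -24 - 36/W)
N(h, s) = -123*h/7 + s/7 (N(h, s) = ((h + s) - 124*h)/7 = (s - 123*h)/7 = -123*h/7 + s/7)
1/(V(-222, 311) + N(-98, -275)) = 1/((-24 - 36/311) + (-123/7*(-98) + (1/7)*(-275))) = 1/((-24 - 36*1/311) + (1722 - 275/7)) = 1/((-24 - 36/311) + 11779/7) = 1/(-7500/311 + 11779/7) = 1/(3610769/2177) = 2177/3610769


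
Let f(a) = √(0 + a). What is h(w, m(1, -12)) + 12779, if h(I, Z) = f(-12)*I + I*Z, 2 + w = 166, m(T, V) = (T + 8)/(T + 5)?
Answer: 13025 + 328*I*√3 ≈ 13025.0 + 568.11*I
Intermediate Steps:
m(T, V) = (8 + T)/(5 + T)
f(a) = √a
w = 164 (w = -2 + 166 = 164)
h(I, Z) = I*Z + 2*I*I*√3 (h(I, Z) = √(-12)*I + I*Z = (2*I*√3)*I + I*Z = 2*I*I*√3 + I*Z = I*Z + 2*I*I*√3)
h(w, m(1, -12)) + 12779 = 164*((8 + 1)/(5 + 1) + 2*I*√3) + 12779 = 164*(9/6 + 2*I*√3) + 12779 = 164*((⅙)*9 + 2*I*√3) + 12779 = 164*(3/2 + 2*I*√3) + 12779 = (246 + 328*I*√3) + 12779 = 13025 + 328*I*√3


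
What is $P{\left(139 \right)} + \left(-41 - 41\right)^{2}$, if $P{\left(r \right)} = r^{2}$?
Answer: $26045$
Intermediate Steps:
$P{\left(139 \right)} + \left(-41 - 41\right)^{2} = 139^{2} + \left(-41 - 41\right)^{2} = 19321 + \left(-82\right)^{2} = 19321 + 6724 = 26045$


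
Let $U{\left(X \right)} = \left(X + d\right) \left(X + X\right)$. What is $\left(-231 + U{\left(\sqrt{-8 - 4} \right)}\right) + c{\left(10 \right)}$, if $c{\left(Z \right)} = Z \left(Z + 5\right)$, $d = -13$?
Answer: $-105 - 52 i \sqrt{3} \approx -105.0 - 90.067 i$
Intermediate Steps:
$c{\left(Z \right)} = Z \left(5 + Z\right)$
$U{\left(X \right)} = 2 X \left(-13 + X\right)$ ($U{\left(X \right)} = \left(X - 13\right) \left(X + X\right) = \left(-13 + X\right) 2 X = 2 X \left(-13 + X\right)$)
$\left(-231 + U{\left(\sqrt{-8 - 4} \right)}\right) + c{\left(10 \right)} = \left(-231 + 2 \sqrt{-8 - 4} \left(-13 + \sqrt{-8 - 4}\right)\right) + 10 \left(5 + 10\right) = \left(-231 + 2 \sqrt{-12} \left(-13 + \sqrt{-12}\right)\right) + 10 \cdot 15 = \left(-231 + 2 \cdot 2 i \sqrt{3} \left(-13 + 2 i \sqrt{3}\right)\right) + 150 = \left(-231 + 4 i \sqrt{3} \left(-13 + 2 i \sqrt{3}\right)\right) + 150 = -81 + 4 i \sqrt{3} \left(-13 + 2 i \sqrt{3}\right)$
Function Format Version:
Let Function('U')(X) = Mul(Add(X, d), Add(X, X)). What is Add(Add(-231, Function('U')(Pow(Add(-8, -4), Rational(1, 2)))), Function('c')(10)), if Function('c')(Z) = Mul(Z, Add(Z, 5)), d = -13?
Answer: Add(-105, Mul(-52, I, Pow(3, Rational(1, 2)))) ≈ Add(-105.00, Mul(-90.067, I))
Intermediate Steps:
Function('c')(Z) = Mul(Z, Add(5, Z))
Function('U')(X) = Mul(2, X, Add(-13, X)) (Function('U')(X) = Mul(Add(X, -13), Add(X, X)) = Mul(Add(-13, X), Mul(2, X)) = Mul(2, X, Add(-13, X)))
Add(Add(-231, Function('U')(Pow(Add(-8, -4), Rational(1, 2)))), Function('c')(10)) = Add(Add(-231, Mul(2, Pow(Add(-8, -4), Rational(1, 2)), Add(-13, Pow(Add(-8, -4), Rational(1, 2))))), Mul(10, Add(5, 10))) = Add(Add(-231, Mul(2, Pow(-12, Rational(1, 2)), Add(-13, Pow(-12, Rational(1, 2))))), Mul(10, 15)) = Add(Add(-231, Mul(2, Mul(2, I, Pow(3, Rational(1, 2))), Add(-13, Mul(2, I, Pow(3, Rational(1, 2)))))), 150) = Add(Add(-231, Mul(4, I, Pow(3, Rational(1, 2)), Add(-13, Mul(2, I, Pow(3, Rational(1, 2)))))), 150) = Add(-81, Mul(4, I, Pow(3, Rational(1, 2)), Add(-13, Mul(2, I, Pow(3, Rational(1, 2))))))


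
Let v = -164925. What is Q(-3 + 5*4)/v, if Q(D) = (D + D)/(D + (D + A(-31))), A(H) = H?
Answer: -34/494775 ≈ -6.8718e-5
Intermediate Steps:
Q(D) = 2*D/(-31 + 2*D) (Q(D) = (D + D)/(D + (D - 31)) = (2*D)/(D + (-31 + D)) = (2*D)/(-31 + 2*D) = 2*D/(-31 + 2*D))
Q(-3 + 5*4)/v = (2*(-3 + 5*4)/(-31 + 2*(-3 + 5*4)))/(-164925) = (2*(-3 + 20)/(-31 + 2*(-3 + 20)))*(-1/164925) = (2*17/(-31 + 2*17))*(-1/164925) = (2*17/(-31 + 34))*(-1/164925) = (2*17/3)*(-1/164925) = (2*17*(⅓))*(-1/164925) = (34/3)*(-1/164925) = -34/494775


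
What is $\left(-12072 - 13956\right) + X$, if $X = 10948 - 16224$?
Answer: $-31304$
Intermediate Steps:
$X = -5276$ ($X = 10948 - 16224 = -5276$)
$\left(-12072 - 13956\right) + X = \left(-12072 - 13956\right) - 5276 = -26028 - 5276 = -31304$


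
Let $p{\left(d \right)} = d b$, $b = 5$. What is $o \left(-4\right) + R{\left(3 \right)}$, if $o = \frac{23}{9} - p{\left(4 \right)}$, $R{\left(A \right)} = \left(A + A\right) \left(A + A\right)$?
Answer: $\frac{952}{9} \approx 105.78$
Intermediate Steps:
$p{\left(d \right)} = 5 d$ ($p{\left(d \right)} = d 5 = 5 d$)
$R{\left(A \right)} = 4 A^{2}$ ($R{\left(A \right)} = 2 A 2 A = 4 A^{2}$)
$o = - \frac{157}{9}$ ($o = \frac{23}{9} - 5 \cdot 4 = 23 \cdot \frac{1}{9} - 20 = \frac{23}{9} - 20 = - \frac{157}{9} \approx -17.444$)
$o \left(-4\right) + R{\left(3 \right)} = \left(- \frac{157}{9}\right) \left(-4\right) + 4 \cdot 3^{2} = \frac{628}{9} + 4 \cdot 9 = \frac{628}{9} + 36 = \frac{952}{9}$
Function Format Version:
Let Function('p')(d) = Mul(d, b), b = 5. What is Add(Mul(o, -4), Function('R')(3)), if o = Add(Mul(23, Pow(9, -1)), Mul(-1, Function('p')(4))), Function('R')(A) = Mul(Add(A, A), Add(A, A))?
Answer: Rational(952, 9) ≈ 105.78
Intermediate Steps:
Function('p')(d) = Mul(5, d) (Function('p')(d) = Mul(d, 5) = Mul(5, d))
Function('R')(A) = Mul(4, Pow(A, 2)) (Function('R')(A) = Mul(Mul(2, A), Mul(2, A)) = Mul(4, Pow(A, 2)))
o = Rational(-157, 9) (o = Add(Mul(23, Pow(9, -1)), Mul(-1, Mul(5, 4))) = Add(Mul(23, Rational(1, 9)), Mul(-1, 20)) = Add(Rational(23, 9), -20) = Rational(-157, 9) ≈ -17.444)
Add(Mul(o, -4), Function('R')(3)) = Add(Mul(Rational(-157, 9), -4), Mul(4, Pow(3, 2))) = Add(Rational(628, 9), Mul(4, 9)) = Add(Rational(628, 9), 36) = Rational(952, 9)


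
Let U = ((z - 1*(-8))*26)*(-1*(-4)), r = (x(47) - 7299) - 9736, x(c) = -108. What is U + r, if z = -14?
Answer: -17767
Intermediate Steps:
r = -17143 (r = (-108 - 7299) - 9736 = -7407 - 9736 = -17143)
U = -624 (U = ((-14 - 1*(-8))*26)*(-1*(-4)) = ((-14 + 8)*26)*4 = -6*26*4 = -156*4 = -624)
U + r = -624 - 17143 = -17767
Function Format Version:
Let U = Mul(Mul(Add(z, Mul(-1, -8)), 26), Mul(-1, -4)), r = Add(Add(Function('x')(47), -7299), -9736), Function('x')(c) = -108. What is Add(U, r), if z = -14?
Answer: -17767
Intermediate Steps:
r = -17143 (r = Add(Add(-108, -7299), -9736) = Add(-7407, -9736) = -17143)
U = -624 (U = Mul(Mul(Add(-14, Mul(-1, -8)), 26), Mul(-1, -4)) = Mul(Mul(Add(-14, 8), 26), 4) = Mul(Mul(-6, 26), 4) = Mul(-156, 4) = -624)
Add(U, r) = Add(-624, -17143) = -17767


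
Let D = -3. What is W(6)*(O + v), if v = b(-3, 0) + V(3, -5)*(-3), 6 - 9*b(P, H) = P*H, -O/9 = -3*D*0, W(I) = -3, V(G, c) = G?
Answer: 25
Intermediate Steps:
O = 0 (O = -9*(-3*(-3))*0 = -81*0 = -9*0 = 0)
b(P, H) = ⅔ - H*P/9 (b(P, H) = ⅔ - P*H/9 = ⅔ - H*P/9)
v = -25/3 (v = (⅔ - ⅑*0*(-3)) + 3*(-3) = (⅔ + 0) - 9 = ⅔ - 9 = -25/3 ≈ -8.3333)
W(6)*(O + v) = -3*(0 - 25/3) = -3*(-25/3) = 25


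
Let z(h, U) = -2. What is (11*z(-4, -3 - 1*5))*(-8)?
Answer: 176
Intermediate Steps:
(11*z(-4, -3 - 1*5))*(-8) = (11*(-2))*(-8) = -22*(-8) = 176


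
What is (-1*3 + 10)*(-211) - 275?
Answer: -1752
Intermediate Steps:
(-1*3 + 10)*(-211) - 275 = (-3 + 10)*(-211) - 275 = 7*(-211) - 275 = -1477 - 275 = -1752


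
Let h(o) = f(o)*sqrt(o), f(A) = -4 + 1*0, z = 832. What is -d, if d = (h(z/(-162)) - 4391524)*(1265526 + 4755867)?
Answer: 26443091872932 + 32114096*I*sqrt(26)/3 ≈ 2.6443e+13 + 5.4583e+7*I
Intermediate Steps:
f(A) = -4 (f(A) = -4 + 0 = -4)
h(o) = -4*sqrt(o)
d = -26443091872932 - 32114096*I*sqrt(26)/3 (d = (-4*8*sqrt(13)*(I*sqrt(2)/18) - 4391524)*(1265526 + 4755867) = (-4*4*I*sqrt(26)/9 - 4391524)*6021393 = (-16*I*sqrt(26)/9 - 4391524)*6021393 = (-4391524 - 16*I*sqrt(26)/9)*6021393 = -26443091872932 - 32114096*I*sqrt(26)/3 ≈ -2.6443e+13 - 5.4583e+7*I)
-d = -(-26443091872932 - 32114096*I*sqrt(26)/3) = 26443091872932 + 32114096*I*sqrt(26)/3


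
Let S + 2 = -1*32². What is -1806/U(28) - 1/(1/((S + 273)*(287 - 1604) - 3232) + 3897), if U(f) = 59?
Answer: -6956885351035/227271757946 ≈ -30.610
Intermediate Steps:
S = -1026 (S = -2 - 1*32² = -2 - 1*1024 = -2 - 1024 = -1026)
-1806/U(28) - 1/(1/((S + 273)*(287 - 1604) - 3232) + 3897) = -1806/59 - 1/(1/((-1026 + 273)*(287 - 1604) - 3232) + 3897) = -1806*1/59 - 1/(1/(-753*(-1317) - 3232) + 3897) = -1806/59 - 1/(1/(991701 - 3232) + 3897) = -1806/59 - 1/(1/988469 + 3897) = -1806/59 - 1/3852063694/988469 = -1806/59 - 1*988469/3852063694 = -1806/59 - 988469/3852063694 = -6956885351035/227271757946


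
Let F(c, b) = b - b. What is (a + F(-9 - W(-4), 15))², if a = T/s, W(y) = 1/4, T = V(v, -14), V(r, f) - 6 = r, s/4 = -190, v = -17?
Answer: 121/577600 ≈ 0.00020949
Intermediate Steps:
s = -760 (s = 4*(-190) = -760)
V(r, f) = 6 + r
T = -11 (T = 6 - 17 = -11)
W(y) = ¼ (W(y) = 1*(¼) = ¼)
a = 11/760 (a = -11/(-760) = -11*(-1/760) = 11/760 ≈ 0.014474)
F(c, b) = 0
(a + F(-9 - W(-4), 15))² = (11/760 + 0)² = (11/760)² = 121/577600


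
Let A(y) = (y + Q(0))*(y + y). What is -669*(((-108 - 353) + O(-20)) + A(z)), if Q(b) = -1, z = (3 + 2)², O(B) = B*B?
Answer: -761991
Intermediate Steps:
O(B) = B²
z = 25 (z = 5² = 25)
A(y) = 2*y*(-1 + y) (A(y) = (y - 1)*(y + y) = (-1 + y)*(2*y) = 2*y*(-1 + y))
-669*(((-108 - 353) + O(-20)) + A(z)) = -669*(((-108 - 353) + (-20)²) + 2*25*(-1 + 25)) = -669*((-461 + 400) + 2*25*24) = -669*(-61 + 1200) = -669*1139 = -761991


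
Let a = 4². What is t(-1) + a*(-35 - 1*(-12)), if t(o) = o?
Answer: -369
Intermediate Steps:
a = 16
t(-1) + a*(-35 - 1*(-12)) = -1 + 16*(-35 - 1*(-12)) = -1 + 16*(-35 + 12) = -1 + 16*(-23) = -1 - 368 = -369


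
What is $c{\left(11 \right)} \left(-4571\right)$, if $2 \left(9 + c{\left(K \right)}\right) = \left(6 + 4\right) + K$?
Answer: $- \frac{13713}{2} \approx -6856.5$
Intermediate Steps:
$c{\left(K \right)} = -4 + \frac{K}{2}$ ($c{\left(K \right)} = -9 + \frac{\left(6 + 4\right) + K}{2} = -9 + \frac{10 + K}{2} = -9 + \left(5 + \frac{K}{2}\right) = -4 + \frac{K}{2}$)
$c{\left(11 \right)} \left(-4571\right) = \left(-4 + \frac{1}{2} \cdot 11\right) \left(-4571\right) = \left(-4 + \frac{11}{2}\right) \left(-4571\right) = \frac{3}{2} \left(-4571\right) = - \frac{13713}{2}$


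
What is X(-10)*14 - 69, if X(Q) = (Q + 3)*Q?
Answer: 911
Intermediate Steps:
X(Q) = Q*(3 + Q) (X(Q) = (3 + Q)*Q = Q*(3 + Q))
X(-10)*14 - 69 = -10*(3 - 10)*14 - 69 = -10*(-7)*14 - 69 = 70*14 - 69 = 980 - 69 = 911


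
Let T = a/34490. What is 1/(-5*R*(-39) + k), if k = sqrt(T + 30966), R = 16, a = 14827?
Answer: 107608800/334671423833 - sqrt(36836429439830)/334671423833 ≈ 0.00030340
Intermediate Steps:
T = 14827/34490 ≈ 0.42989
k = sqrt(36836429439830)/34490 (k = sqrt(14827/34490 + 30966) = sqrt(1068032167/34490) = sqrt(36836429439830)/34490 ≈ 175.97)
1/(-5*R*(-39) + k) = 1/(-5*16*(-39) + sqrt(36836429439830)/34490) = 1/(-80*(-39) + sqrt(36836429439830)/34490) = 1/(3120 + sqrt(36836429439830)/34490)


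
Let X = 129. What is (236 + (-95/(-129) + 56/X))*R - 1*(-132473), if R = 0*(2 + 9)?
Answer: 132473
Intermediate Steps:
R = 0 (R = 0*11 = 0)
(236 + (-95/(-129) + 56/X))*R - 1*(-132473) = (236 + (-95/(-129) + 56/129))*0 - 1*(-132473) = (236 + (-95*(-1/129) + 56*(1/129)))*0 + 132473 = (236 + (95/129 + 56/129))*0 + 132473 = (236 + 151/129)*0 + 132473 = (30595/129)*0 + 132473 = 0 + 132473 = 132473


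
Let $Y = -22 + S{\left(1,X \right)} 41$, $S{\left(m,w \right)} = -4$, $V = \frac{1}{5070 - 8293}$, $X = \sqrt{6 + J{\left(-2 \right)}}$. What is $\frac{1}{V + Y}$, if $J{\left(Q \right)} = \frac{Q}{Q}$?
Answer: $- \frac{3223}{599479} \approx -0.0053763$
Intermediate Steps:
$J{\left(Q \right)} = 1$
$X = \sqrt{7}$ ($X = \sqrt{6 + 1} = \sqrt{7} \approx 2.6458$)
$V = - \frac{1}{3223}$ ($V = \frac{1}{-3223} = - \frac{1}{3223} \approx -0.00031027$)
$Y = -186$ ($Y = -22 - 164 = -186$)
$\frac{1}{V + Y} = \frac{1}{- \frac{1}{3223} - 186} = \frac{1}{- \frac{599479}{3223}} = - \frac{3223}{599479}$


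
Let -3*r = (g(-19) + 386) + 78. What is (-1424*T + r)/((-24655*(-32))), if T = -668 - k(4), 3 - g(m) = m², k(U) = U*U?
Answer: 1460971/1183440 ≈ 1.2345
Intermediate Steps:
k(U) = U²
g(m) = 3 - m²
T = -684 (T = -668 - 1*4² = -668 - 1*16 = -668 - 16 = -684)
r = -106/3 (r = -(((3 - 1*(-19)²) + 386) + 78)/3 = -(((3 - 1*361) + 386) + 78)/3 = -(((3 - 361) + 386) + 78)/3 = -((-358 + 386) + 78)/3 = -(28 + 78)/3 = -⅓*106 = -106/3 ≈ -35.333)
(-1424*T + r)/((-24655*(-32))) = (-1424*(-684) - 106/3)/((-24655*(-32))) = (974016 - 106/3)/788960 = (2921942/3)*(1/788960) = 1460971/1183440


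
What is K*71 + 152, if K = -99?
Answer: -6877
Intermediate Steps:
K*71 + 152 = -99*71 + 152 = -7029 + 152 = -6877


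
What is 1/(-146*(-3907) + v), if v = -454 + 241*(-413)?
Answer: 1/470435 ≈ 2.1257e-6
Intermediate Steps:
v = -99987 (v = -454 - 99533 = -99987)
1/(-146*(-3907) + v) = 1/(-146*(-3907) - 99987) = 1/(570422 - 99987) = 1/470435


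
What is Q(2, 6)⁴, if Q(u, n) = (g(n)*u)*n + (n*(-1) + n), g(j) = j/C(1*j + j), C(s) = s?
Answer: 1296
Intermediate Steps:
g(j) = ½ (g(j) = j/(1*j + j) = j/(j + j) = j/((2*j)) = j*(1/(2*j)) = ½)
Q(u, n) = n*u/2 (Q(u, n) = (u/2)*n + (n*(-1) + n) = n*u/2 + (-n + n) = n*u/2 + 0 = n*u/2)
Q(2, 6)⁴ = ((½)*6*2)⁴ = 6⁴ = 1296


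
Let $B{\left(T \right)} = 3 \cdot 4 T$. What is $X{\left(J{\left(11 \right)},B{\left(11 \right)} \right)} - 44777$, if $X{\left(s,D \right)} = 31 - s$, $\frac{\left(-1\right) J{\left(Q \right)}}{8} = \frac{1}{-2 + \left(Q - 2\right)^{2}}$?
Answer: $- \frac{3534926}{79} \approx -44746.0$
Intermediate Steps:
$J{\left(Q \right)} = - \frac{8}{-2 + \left(-2 + Q\right)^{2}}$ ($J{\left(Q \right)} = - \frac{8}{-2 + \left(Q - 2\right)^{2}} = - \frac{8}{-2 + \left(-2 + Q\right)^{2}}$)
$B{\left(T \right)} = 12 T$
$X{\left(J{\left(11 \right)},B{\left(11 \right)} \right)} - 44777 = \left(31 - - \frac{8}{-2 + \left(-2 + 11\right)^{2}}\right) - 44777 = \left(31 - - \frac{8}{-2 + 9^{2}}\right) - 44777 = \left(31 - - \frac{8}{-2 + 81}\right) - 44777 = \left(31 - - \frac{8}{79}\right) - 44777 = \left(31 + \frac{8}{79}\right) - 44777 = \frac{2457}{79} - 44777 = - \frac{3534926}{79}$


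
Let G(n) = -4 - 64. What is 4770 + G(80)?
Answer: 4702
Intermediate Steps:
G(n) = -68
4770 + G(80) = 4770 - 68 = 4702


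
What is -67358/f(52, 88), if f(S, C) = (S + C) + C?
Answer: -33679/114 ≈ -295.43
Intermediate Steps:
f(S, C) = S + 2*C (f(S, C) = (C + S) + C = S + 2*C)
-67358/f(52, 88) = -67358/(52 + 2*88) = -67358/(52 + 176) = -67358/228 = -67358*1/228 = -33679/114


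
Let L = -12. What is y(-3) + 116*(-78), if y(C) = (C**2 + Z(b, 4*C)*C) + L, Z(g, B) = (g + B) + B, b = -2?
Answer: -8973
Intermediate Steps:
Z(g, B) = g + 2*B (Z(g, B) = (B + g) + B = g + 2*B)
y(C) = -12 + C**2 + C*(-2 + 8*C) (y(C) = (C**2 + (-2 + 2*(4*C))*C) - 12 = (C**2 + (-2 + 8*C)*C) - 12 = (C**2 + C*(-2 + 8*C)) - 12 = -12 + C**2 + C*(-2 + 8*C))
y(-3) + 116*(-78) = (-12 - 2*(-3) + 9*(-3)**2) + 116*(-78) = (-12 + 6 + 9*9) - 9048 = (-12 + 6 + 81) - 9048 = 75 - 9048 = -8973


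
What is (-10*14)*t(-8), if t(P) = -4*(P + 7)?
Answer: -560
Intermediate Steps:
t(P) = -28 - 4*P (t(P) = -4*(7 + P) = -28 - 4*P)
(-10*14)*t(-8) = (-10*14)*(-28 - 4*(-8)) = -140*(-28 + 32) = -140*4 = -560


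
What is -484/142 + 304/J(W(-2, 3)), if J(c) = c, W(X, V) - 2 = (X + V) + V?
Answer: 10066/213 ≈ 47.258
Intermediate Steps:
W(X, V) = 2 + X + 2*V (W(X, V) = 2 + ((X + V) + V) = 2 + ((V + X) + V) = 2 + (X + 2*V) = 2 + X + 2*V)
-484/142 + 304/J(W(-2, 3)) = -484/142 + 304/(2 - 2 + 2*3) = -484*1/142 + 304/(2 - 2 + 6) = -242/71 + 304/6 = -242/71 + 304*(⅙) = -242/71 + 152/3 = 10066/213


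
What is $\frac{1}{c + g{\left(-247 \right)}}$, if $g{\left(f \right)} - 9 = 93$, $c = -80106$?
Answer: $- \frac{1}{80004} \approx -1.2499 \cdot 10^{-5}$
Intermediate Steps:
$g{\left(f \right)} = 102$ ($g{\left(f \right)} = 9 + 93 = 102$)
$\frac{1}{c + g{\left(-247 \right)}} = \frac{1}{-80106 + 102} = \frac{1}{-80004} = - \frac{1}{80004}$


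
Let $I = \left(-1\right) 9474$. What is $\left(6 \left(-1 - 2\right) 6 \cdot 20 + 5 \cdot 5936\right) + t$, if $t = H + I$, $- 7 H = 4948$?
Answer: $\frac{121374}{7} \approx 17339.0$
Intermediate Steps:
$H = - \frac{4948}{7}$ ($H = \left(- \frac{1}{7}\right) 4948 = - \frac{4948}{7} \approx -706.86$)
$I = -9474$
$t = - \frac{71266}{7}$ ($t = - \frac{4948}{7} - 9474 = - \frac{71266}{7} \approx -10181.0$)
$\left(6 \left(-1 - 2\right) 6 \cdot 20 + 5 \cdot 5936\right) + t = \left(6 \left(-1 - 2\right) 6 \cdot 20 + 5 \cdot 5936\right) - \frac{71266}{7} = \left(6 \left(\left(-3\right) 6\right) 20 + 29680\right) - \frac{71266}{7} = \left(6 \left(-18\right) 20 + 29680\right) - \frac{71266}{7} = \left(\left(-108\right) 20 + 29680\right) - \frac{71266}{7} = \left(-2160 + 29680\right) - \frac{71266}{7} = 27520 - \frac{71266}{7} = \frac{121374}{7}$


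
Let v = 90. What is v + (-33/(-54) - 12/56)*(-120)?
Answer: 890/21 ≈ 42.381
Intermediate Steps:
v + (-33/(-54) - 12/56)*(-120) = 90 + (-33/(-54) - 12/56)*(-120) = 90 + (-33*(-1/54) - 12*1/56)*(-120) = 90 + (11/18 - 3/14)*(-120) = 90 + (25/63)*(-120) = 90 - 1000/21 = 890/21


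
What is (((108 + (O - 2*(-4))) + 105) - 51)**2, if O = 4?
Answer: 30276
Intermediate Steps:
(((108 + (O - 2*(-4))) + 105) - 51)**2 = (((108 + (4 - 2*(-4))) + 105) - 51)**2 = (((108 + (4 + 8)) + 105) - 51)**2 = (((108 + 12) + 105) - 51)**2 = ((120 + 105) - 51)**2 = (225 - 51)**2 = 174**2 = 30276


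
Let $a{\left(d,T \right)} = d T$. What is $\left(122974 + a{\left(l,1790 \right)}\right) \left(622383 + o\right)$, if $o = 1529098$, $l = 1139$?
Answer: $4651037202104$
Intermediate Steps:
$a{\left(d,T \right)} = T d$
$\left(122974 + a{\left(l,1790 \right)}\right) \left(622383 + o\right) = \left(122974 + 1790 \cdot 1139\right) \left(622383 + 1529098\right) = \left(122974 + 2038810\right) 2151481 = 2161784 \cdot 2151481 = 4651037202104$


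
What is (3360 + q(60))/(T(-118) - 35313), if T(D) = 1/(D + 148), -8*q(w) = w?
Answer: -100575/1059389 ≈ -0.094937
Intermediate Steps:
q(w) = -w/8
T(D) = 1/(148 + D)
(3360 + q(60))/(T(-118) - 35313) = (3360 - ⅛*60)/(1/(148 - 118) - 35313) = (3360 - 15/2)/(1/30 - 35313) = 6705/(2*(1/30 - 35313)) = 6705/(2*(-1059389/30)) = (6705/2)*(-30/1059389) = -100575/1059389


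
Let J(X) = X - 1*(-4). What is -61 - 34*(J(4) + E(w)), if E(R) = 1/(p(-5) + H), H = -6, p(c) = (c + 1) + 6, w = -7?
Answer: -649/2 ≈ -324.50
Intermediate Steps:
J(X) = 4 + X (J(X) = X + 4 = 4 + X)
p(c) = 7 + c (p(c) = (1 + c) + 6 = 7 + c)
E(R) = -1/4 (E(R) = 1/((7 - 5) - 6) = 1/(2 - 6) = 1/(-4) = -1/4)
-61 - 34*(J(4) + E(w)) = -61 - 34*((4 + 4) - 1/4) = -61 - 34*(8 - 1/4) = -61 - 34*31/4 = -61 - 527/2 = -649/2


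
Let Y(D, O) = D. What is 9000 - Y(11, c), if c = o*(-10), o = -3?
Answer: 8989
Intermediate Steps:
c = 30 (c = -3*(-10) = 30)
9000 - Y(11, c) = 9000 - 1*11 = 9000 - 11 = 8989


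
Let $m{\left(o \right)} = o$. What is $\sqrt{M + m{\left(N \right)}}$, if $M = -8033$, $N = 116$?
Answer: $i \sqrt{7917} \approx 88.978 i$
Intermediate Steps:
$\sqrt{M + m{\left(N \right)}} = \sqrt{-8033 + 116} = \sqrt{-7917} = i \sqrt{7917}$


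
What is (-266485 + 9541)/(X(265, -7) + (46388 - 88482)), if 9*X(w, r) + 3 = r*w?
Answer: 144531/23794 ≈ 6.0743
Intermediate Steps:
X(w, r) = -⅓ + r*w/9 (X(w, r) = -⅓ + (r*w)/9 = -⅓ + r*w/9)
(-266485 + 9541)/(X(265, -7) + (46388 - 88482)) = (-266485 + 9541)/((-⅓ + (⅑)*(-7)*265) + (46388 - 88482)) = -256944/((-⅓ - 1855/9) - 42094) = -256944/(-1858/9 - 42094) = -256944/(-380704/9) = -256944*(-9/380704) = 144531/23794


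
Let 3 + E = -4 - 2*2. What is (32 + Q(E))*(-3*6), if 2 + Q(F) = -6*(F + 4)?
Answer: -1296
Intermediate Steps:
E = -11 (E = -3 + (-4 - 2*2) = -3 + (-4 - 4) = -3 - 8 = -11)
Q(F) = -26 - 6*F (Q(F) = -2 - 6*(F + 4) = -2 - 6*(4 + F) = -2 + (-24 - 6*F) = -26 - 6*F)
(32 + Q(E))*(-3*6) = (32 + (-26 - 6*(-11)))*(-3*6) = (32 + (-26 + 66))*(-18) = (32 + 40)*(-18) = 72*(-18) = -1296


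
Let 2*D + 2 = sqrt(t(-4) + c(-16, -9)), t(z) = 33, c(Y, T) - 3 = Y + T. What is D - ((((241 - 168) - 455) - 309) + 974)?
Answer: -284 + sqrt(11)/2 ≈ -282.34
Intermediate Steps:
c(Y, T) = 3 + T + Y (c(Y, T) = 3 + (Y + T) = 3 + (T + Y) = 3 + T + Y)
D = -1 + sqrt(11)/2 (D = -1 + sqrt(33 + (3 - 9 - 16))/2 = -1 + sqrt(33 - 22)/2 = -1 + sqrt(11)/2 ≈ 0.65831)
D - ((((241 - 168) - 455) - 309) + 974) = (-1 + sqrt(11)/2) - ((((241 - 168) - 455) - 309) + 974) = (-1 + sqrt(11)/2) - (((73 - 455) - 309) + 974) = (-1 + sqrt(11)/2) - ((-382 - 309) + 974) = (-1 + sqrt(11)/2) - (-691 + 974) = (-1 + sqrt(11)/2) - 1*283 = (-1 + sqrt(11)/2) - 283 = -284 + sqrt(11)/2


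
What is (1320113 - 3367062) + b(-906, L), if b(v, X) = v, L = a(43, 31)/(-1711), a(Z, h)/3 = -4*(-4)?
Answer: -2047855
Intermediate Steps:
a(Z, h) = 48 (a(Z, h) = 3*(-4*(-4)) = 3*16 = 48)
L = -48/1711 (L = 48/(-1711) = 48*(-1/1711) = -48/1711 ≈ -0.028054)
(1320113 - 3367062) + b(-906, L) = (1320113 - 3367062) - 906 = -2046949 - 906 = -2047855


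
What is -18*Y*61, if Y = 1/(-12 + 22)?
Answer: -549/5 ≈ -109.80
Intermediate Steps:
Y = ⅒ (Y = 1/10 = ⅒ ≈ 0.10000)
-18*Y*61 = -18*⅒*61 = -9/5*61 = -549/5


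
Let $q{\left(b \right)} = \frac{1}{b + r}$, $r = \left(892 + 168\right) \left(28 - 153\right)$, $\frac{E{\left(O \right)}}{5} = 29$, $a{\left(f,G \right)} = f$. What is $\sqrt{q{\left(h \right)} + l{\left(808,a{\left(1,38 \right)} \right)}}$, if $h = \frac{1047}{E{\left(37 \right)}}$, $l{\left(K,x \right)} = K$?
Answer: $\frac{\sqrt{298216577722276187}}{19211453} \approx 28.425$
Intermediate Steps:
$E{\left(O \right)} = 145$ ($E{\left(O \right)} = 5 \cdot 29 = 145$)
$h = \frac{1047}{145} \approx 7.2207$
$r = -132500$ ($r = 1060 \left(-125\right) = -132500$)
$q{\left(b \right)} = \frac{1}{-132500 + b}$ ($q{\left(b \right)} = \frac{1}{b - 132500} = \frac{1}{-132500 + b}$)
$\sqrt{q{\left(h \right)} + l{\left(808,a{\left(1,38 \right)} \right)}} = \sqrt{\frac{1}{-132500 + \frac{1047}{145}} + 808} = \sqrt{\frac{1}{- \frac{19211453}{145}} + 808} = \sqrt{- \frac{145}{19211453} + 808} = \sqrt{\frac{15522853879}{19211453}} = \frac{\sqrt{298216577722276187}}{19211453}$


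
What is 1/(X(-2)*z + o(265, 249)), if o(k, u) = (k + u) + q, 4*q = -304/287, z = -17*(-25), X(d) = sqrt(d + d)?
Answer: 21157927/40625372932 - 35006825*I/40625372932 ≈ 0.00052081 - 0.0008617*I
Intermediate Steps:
X(d) = sqrt(2)*sqrt(d) (X(d) = sqrt(2*d) = sqrt(2)*sqrt(d))
z = 425
q = -76/287 (q = (-304/287)/4 = (-304*1/287)/4 = (1/4)*(-304/287) = -76/287 ≈ -0.26481)
o(k, u) = -76/287 + k + u (o(k, u) = (k + u) - 76/287 = -76/287 + k + u)
1/(X(-2)*z + o(265, 249)) = 1/((sqrt(2)*sqrt(-2))*425 + (-76/287 + 265 + 249)) = 1/((sqrt(2)*(I*sqrt(2)))*425 + 147442/287) = 1/((2*I)*425 + 147442/287) = 1/(850*I + 147442/287) = 1/(147442/287 + 850*I) = 82369*(147442/287 - 850*I)/81250745864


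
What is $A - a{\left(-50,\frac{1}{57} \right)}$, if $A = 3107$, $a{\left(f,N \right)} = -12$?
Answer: $3119$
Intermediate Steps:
$A - a{\left(-50,\frac{1}{57} \right)} = 3107 - -12 = 3107 + 12 = 3119$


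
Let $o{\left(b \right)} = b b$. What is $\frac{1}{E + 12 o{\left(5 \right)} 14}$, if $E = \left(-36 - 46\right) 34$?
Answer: $\frac{1}{1412} \approx 0.00070821$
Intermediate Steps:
$E = -2788$ ($E = \left(-82\right) 34 = -2788$)
$o{\left(b \right)} = b^{2}$
$\frac{1}{E + 12 o{\left(5 \right)} 14} = \frac{1}{-2788 + 12 \cdot 5^{2} \cdot 14} = \frac{1}{-2788 + 12 \cdot 25 \cdot 14} = \frac{1}{-2788 + 300 \cdot 14} = \frac{1}{-2788 + 4200} = \frac{1}{1412}$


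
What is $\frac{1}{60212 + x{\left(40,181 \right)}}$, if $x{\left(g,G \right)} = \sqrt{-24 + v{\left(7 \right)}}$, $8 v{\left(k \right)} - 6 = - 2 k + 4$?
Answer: $\frac{120424}{7250969937} - \frac{7 i \sqrt{2}}{7250969937} \approx 1.6608 \cdot 10^{-5} - 1.3653 \cdot 10^{-9} i$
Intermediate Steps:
$v{\left(k \right)} = \frac{5}{4} - \frac{k}{4}$ ($v{\left(k \right)} = \frac{3}{4} + \frac{- 2 k + 4}{8} = \frac{3}{4} + \frac{4 - 2 k}{8} = \frac{3}{4} - \left(- \frac{1}{2} + \frac{k}{4}\right) = \frac{5}{4} - \frac{k}{4}$)
$x{\left(g,G \right)} = \frac{7 i \sqrt{2}}{2}$ ($x{\left(g,G \right)} = \sqrt{-24 + \left(\frac{5}{4} - \frac{7}{4}\right)} = \sqrt{-24 - \frac{1}{2}} = \sqrt{- \frac{49}{2}} = \frac{7 i \sqrt{2}}{2}$)
$\frac{1}{60212 + x{\left(40,181 \right)}} = \frac{1}{60212 + \frac{7 i \sqrt{2}}{2}}$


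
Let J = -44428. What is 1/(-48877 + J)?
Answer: -1/93305 ≈ -1.0718e-5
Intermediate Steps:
1/(-48877 + J) = 1/(-48877 - 44428) = 1/(-93305) = -1/93305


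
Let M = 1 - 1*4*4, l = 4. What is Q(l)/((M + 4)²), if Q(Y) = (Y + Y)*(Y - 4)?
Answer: 0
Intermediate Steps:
Q(Y) = 2*Y*(-4 + Y) (Q(Y) = (2*Y)*(-4 + Y) = 2*Y*(-4 + Y))
M = -15 (M = 1 - 4*4 = 1 - 16 = -15)
Q(l)/((M + 4)²) = (2*4*(-4 + 4))/((-15 + 4)²) = (2*4*0)/((-11)²) = 0/121 = (1/121)*0 = 0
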